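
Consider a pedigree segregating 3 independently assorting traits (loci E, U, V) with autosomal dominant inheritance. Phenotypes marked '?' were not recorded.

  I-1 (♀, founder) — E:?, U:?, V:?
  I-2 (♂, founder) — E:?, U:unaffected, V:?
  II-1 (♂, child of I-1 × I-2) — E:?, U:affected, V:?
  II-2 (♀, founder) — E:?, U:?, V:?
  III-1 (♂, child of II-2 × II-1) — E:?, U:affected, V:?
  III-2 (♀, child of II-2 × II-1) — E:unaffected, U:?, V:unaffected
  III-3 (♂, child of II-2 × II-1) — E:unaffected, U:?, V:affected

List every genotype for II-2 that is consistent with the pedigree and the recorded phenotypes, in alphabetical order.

II-2 ∈ {Ee UU Vv, Ee UU vv, Ee Uu Vv, Ee Uu vv, Ee uu Vv, Ee uu vv, ee UU Vv, ee UU vv, ee Uu Vv, ee Uu vv, ee uu Vv, ee uu vv}

E/I-1 ? ·: ee|Ee|EE
E/I-2 ? ·: ee|Ee|EE
E/II-1 ? I-1×I-2: ee|Ee
E/II-2 ? ·: ee|Ee
E/III-1 ? II-2×II-1: ee|Ee|EE
E/III-2 un II-2×II-1: ee
E/III-3 un II-2×II-1: ee
⇒ E over [I-1,I-2,II-1,II-2,III-1,III-2,III-3]: 47 consistent
U/I-1 ? ·: Uu|UU
U/I-2 un ·: uu
U/II-1 aff I-1×I-2: Uu
U/II-2 ? ·: uu|Uu|UU
U/III-1 aff II-2×II-1: Uu|UU
U/III-2 ? II-2×II-1: uu|Uu|UU
U/III-3 ? II-2×II-1: uu|Uu|UU
⇒ U over [I-1,I-2,II-1,II-2,III-1,III-2,III-3]: 60 consistent
V/I-1 ? ·: vv|Vv|VV
V/I-2 ? ·: vv|Vv|VV
V/II-1 ? I-1×I-2: vv|Vv
V/II-2 ? ·: vv|Vv
V/III-1 ? II-2×II-1: vv|Vv|VV
V/III-2 un II-2×II-1: vv
V/III-3 aff II-2×II-1: Vv|VV
⇒ V over [I-1,I-2,II-1,II-2,III-1,III-2,III-3]: 64 consistent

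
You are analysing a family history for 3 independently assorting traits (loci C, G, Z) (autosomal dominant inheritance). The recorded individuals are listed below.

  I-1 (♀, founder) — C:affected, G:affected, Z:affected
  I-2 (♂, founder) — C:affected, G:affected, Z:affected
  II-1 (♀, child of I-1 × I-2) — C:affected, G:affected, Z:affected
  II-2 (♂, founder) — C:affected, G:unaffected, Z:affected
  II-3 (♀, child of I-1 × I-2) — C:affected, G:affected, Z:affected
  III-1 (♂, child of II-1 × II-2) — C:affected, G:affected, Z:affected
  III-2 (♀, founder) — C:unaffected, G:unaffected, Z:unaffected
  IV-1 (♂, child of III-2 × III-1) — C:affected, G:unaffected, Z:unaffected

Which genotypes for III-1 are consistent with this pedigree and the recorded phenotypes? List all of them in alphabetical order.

III-1 ∈ {CC Gg Zz, Cc Gg Zz}

C/I-1 aff ·: Cc|CC
C/I-2 aff ·: Cc|CC
C/II-1 aff I-1×I-2: Cc|CC
C/II-2 aff ·: Cc|CC
C/II-3 aff I-1×I-2: Cc|CC
C/III-1 aff II-1×II-2: Cc|CC
C/III-2 un ·: cc
C/IV-1 aff III-2×III-1: Cc
⇒ C over [I-1,I-2,II-1,II-2,II-3,III-1,III-2,IV-1]: 45 consistent
G/I-1 aff ·: Gg|GG
G/I-2 aff ·: Gg|GG
G/II-1 aff I-1×I-2: Gg|GG
G/II-2 un ·: gg
G/II-3 aff I-1×I-2: Gg|GG
G/III-1 aff II-1×II-2: Gg
G/III-2 un ·: gg
G/IV-1 un III-2×III-1: gg
⇒ G over [I-1,I-2,II-1,II-2,II-3,III-1,III-2,IV-1]: 13 consistent
Z/I-1 aff ·: Zz|ZZ
Z/I-2 aff ·: Zz|ZZ
Z/II-1 aff I-1×I-2: Zz|ZZ
Z/II-2 aff ·: Zz|ZZ
Z/II-3 aff I-1×I-2: Zz|ZZ
Z/III-1 aff II-1×II-2: Zz
Z/III-2 un ·: zz
Z/IV-1 un III-2×III-1: zz
⇒ Z over [I-1,I-2,II-1,II-2,II-3,III-1,III-2,IV-1]: 19 consistent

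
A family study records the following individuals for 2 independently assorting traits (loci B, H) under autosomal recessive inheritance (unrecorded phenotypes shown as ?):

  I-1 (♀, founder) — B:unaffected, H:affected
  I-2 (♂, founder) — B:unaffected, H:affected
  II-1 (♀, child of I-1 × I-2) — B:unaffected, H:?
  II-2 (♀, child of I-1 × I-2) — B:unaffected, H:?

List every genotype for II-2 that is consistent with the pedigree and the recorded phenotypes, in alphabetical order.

II-2 ∈ {BB hh, Bb hh}

B/I-1 un ·: BB|Bb
B/I-2 un ·: BB|Bb
B/II-1 un I-1×I-2: BB|Bb
B/II-2 un I-1×I-2: BB|Bb
⇒ B over [I-1,I-2,II-1,II-2]: 13 consistent
H/I-1 aff ·: hh
H/I-2 aff ·: hh
H/II-1 ? I-1×I-2: hh
H/II-2 ? I-1×I-2: hh
⇒ H over [I-1,I-2,II-1,II-2]: 1 consistent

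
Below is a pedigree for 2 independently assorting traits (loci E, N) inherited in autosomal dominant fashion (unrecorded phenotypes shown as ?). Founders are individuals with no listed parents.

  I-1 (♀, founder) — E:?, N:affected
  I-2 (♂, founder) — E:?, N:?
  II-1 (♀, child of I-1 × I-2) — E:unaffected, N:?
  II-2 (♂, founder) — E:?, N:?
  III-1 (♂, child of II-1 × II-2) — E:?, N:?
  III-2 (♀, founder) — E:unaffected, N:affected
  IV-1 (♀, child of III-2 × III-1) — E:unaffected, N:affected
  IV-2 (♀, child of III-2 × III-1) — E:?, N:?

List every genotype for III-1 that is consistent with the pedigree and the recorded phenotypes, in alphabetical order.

E/I-1 ? ·: ee|Ee
E/I-2 ? ·: ee|Ee
E/II-1 un I-1×I-2: ee
E/II-2 ? ·: ee|Ee|EE
E/III-1 ? II-1×II-2: ee|Ee
E/III-2 un ·: ee
E/IV-1 un III-2×III-1: ee
E/IV-2 ? III-2×III-1: ee|Ee
⇒ E over [I-1,I-2,II-1,II-2,III-1,III-2,IV-1,IV-2]: 24 consistent
N/I-1 aff ·: Nn|NN
N/I-2 ? ·: nn|Nn|NN
N/II-1 ? I-1×I-2: nn|Nn|NN
N/II-2 ? ·: nn|Nn|NN
N/III-1 ? II-1×II-2: nn|Nn|NN
N/III-2 aff ·: Nn|NN
N/IV-1 aff III-2×III-1: Nn|NN
N/IV-2 ? III-2×III-1: nn|Nn|NN
⇒ N over [I-1,I-2,II-1,II-2,III-1,III-2,IV-1,IV-2]: 402 consistent

III-1 ∈ {Ee NN, Ee Nn, Ee nn, ee NN, ee Nn, ee nn}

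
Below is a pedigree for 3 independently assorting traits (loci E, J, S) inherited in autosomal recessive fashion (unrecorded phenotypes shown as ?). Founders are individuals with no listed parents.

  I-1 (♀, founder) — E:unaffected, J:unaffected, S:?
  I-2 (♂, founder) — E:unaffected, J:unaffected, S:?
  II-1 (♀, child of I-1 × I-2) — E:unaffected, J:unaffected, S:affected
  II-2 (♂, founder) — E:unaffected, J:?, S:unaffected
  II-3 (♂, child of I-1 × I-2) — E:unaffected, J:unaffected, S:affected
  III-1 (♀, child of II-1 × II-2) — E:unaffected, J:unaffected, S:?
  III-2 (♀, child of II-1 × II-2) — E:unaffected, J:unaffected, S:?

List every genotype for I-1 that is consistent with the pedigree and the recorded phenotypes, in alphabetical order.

I-1 ∈ {EE JJ Ss, EE JJ ss, EE Jj Ss, EE Jj ss, Ee JJ Ss, Ee JJ ss, Ee Jj Ss, Ee Jj ss}

E/I-1 un ·: EE|Ee
E/I-2 un ·: EE|Ee
E/II-1 un I-1×I-2: EE|Ee
E/II-2 un ·: EE|Ee
E/II-3 un I-1×I-2: EE|Ee
E/III-1 un II-1×II-2: EE|Ee
E/III-2 un II-1×II-2: EE|Ee
⇒ E over [I-1,I-2,II-1,II-2,II-3,III-1,III-2]: 83 consistent
J/I-1 un ·: JJ|Jj
J/I-2 un ·: JJ|Jj
J/II-1 un I-1×I-2: JJ|Jj
J/II-2 ? ·: JJ|Jj|jj
J/II-3 un I-1×I-2: JJ|Jj
J/III-1 un II-1×II-2: JJ|Jj
J/III-2 un II-1×II-2: JJ|Jj
⇒ J over [I-1,I-2,II-1,II-2,II-3,III-1,III-2]: 96 consistent
S/I-1 ? ·: Ss|ss
S/I-2 ? ·: Ss|ss
S/II-1 aff I-1×I-2: ss
S/II-2 un ·: SS|Ss
S/II-3 aff I-1×I-2: ss
S/III-1 ? II-1×II-2: Ss|ss
S/III-2 ? II-1×II-2: Ss|ss
⇒ S over [I-1,I-2,II-1,II-2,II-3,III-1,III-2]: 20 consistent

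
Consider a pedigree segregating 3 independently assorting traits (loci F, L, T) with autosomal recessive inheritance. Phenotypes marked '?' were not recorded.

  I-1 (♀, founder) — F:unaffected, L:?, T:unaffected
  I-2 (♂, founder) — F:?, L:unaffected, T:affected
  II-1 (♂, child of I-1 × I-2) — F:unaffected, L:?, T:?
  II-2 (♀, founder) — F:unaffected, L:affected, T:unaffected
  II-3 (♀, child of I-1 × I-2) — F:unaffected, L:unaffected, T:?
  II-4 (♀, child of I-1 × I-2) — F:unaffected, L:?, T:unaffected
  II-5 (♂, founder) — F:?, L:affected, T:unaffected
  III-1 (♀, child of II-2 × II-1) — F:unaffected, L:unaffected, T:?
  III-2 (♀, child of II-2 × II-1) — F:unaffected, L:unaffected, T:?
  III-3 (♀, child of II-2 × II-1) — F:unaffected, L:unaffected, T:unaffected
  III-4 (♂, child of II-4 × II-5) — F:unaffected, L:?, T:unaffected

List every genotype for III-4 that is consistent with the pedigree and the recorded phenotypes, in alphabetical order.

F/I-1 un ·: FF|Ff
F/I-2 ? ·: FF|Ff|ff
F/II-1 un I-1×I-2: FF|Ff
F/II-2 un ·: FF|Ff
F/II-3 un I-1×I-2: FF|Ff
F/II-4 un I-1×I-2: FF|Ff
F/II-5 ? ·: FF|Ff|ff
F/III-1 un II-2×II-1: FF|Ff
F/III-2 un II-2×II-1: FF|Ff
F/III-3 un II-2×II-1: FF|Ff
F/III-4 un II-4×II-5: FF|Ff
⇒ F over [I-1,I-2,II-1,II-2,II-3,II-4,II-5,III-1,III-2,III-3,III-4]: 1546 consistent
L/I-1 ? ·: LL|Ll|ll
L/I-2 un ·: LL|Ll
L/II-1 ? I-1×I-2: LL|Ll
L/II-2 aff ·: ll
L/II-3 un I-1×I-2: LL|Ll
L/II-4 ? I-1×I-2: LL|Ll|ll
L/II-5 aff ·: ll
L/III-1 un II-2×II-1: Ll
L/III-2 un II-2×II-1: Ll
L/III-3 un II-2×II-1: Ll
L/III-4 ? II-4×II-5: Ll|ll
⇒ L over [I-1,I-2,II-1,II-2,II-3,II-4,II-5,III-1,III-2,III-3,III-4]: 46 consistent
T/I-1 un ·: TT|Tt
T/I-2 aff ·: tt
T/II-1 ? I-1×I-2: Tt|tt
T/II-2 un ·: TT|Tt
T/II-3 ? I-1×I-2: Tt|tt
T/II-4 un I-1×I-2: Tt
T/II-5 un ·: TT|Tt
T/III-1 ? II-2×II-1: TT|Tt|tt
T/III-2 ? II-2×II-1: TT|Tt|tt
T/III-3 un II-2×II-1: TT|Tt
T/III-4 un II-4×II-5: TT|Tt
⇒ T over [I-1,I-2,II-1,II-2,II-3,II-4,II-5,III-1,III-2,III-3,III-4]: 352 consistent

III-4 ∈ {FF Ll TT, FF Ll Tt, FF ll TT, FF ll Tt, Ff Ll TT, Ff Ll Tt, Ff ll TT, Ff ll Tt}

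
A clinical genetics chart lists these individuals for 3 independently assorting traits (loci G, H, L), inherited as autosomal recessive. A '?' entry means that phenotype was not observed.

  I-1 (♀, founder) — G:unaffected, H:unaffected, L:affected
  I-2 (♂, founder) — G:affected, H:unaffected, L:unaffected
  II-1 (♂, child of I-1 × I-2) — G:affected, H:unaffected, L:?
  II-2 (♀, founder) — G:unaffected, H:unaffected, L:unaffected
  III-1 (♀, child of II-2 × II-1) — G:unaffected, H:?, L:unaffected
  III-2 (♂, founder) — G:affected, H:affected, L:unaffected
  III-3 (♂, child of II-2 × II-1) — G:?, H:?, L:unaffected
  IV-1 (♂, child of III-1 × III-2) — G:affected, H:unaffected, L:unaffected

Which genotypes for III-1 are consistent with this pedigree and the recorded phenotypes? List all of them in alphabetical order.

G/I-1 un ·: Gg
G/I-2 aff ·: gg
G/II-1 aff I-1×I-2: gg
G/II-2 un ·: GG|Gg
G/III-1 un II-2×II-1: Gg
G/III-2 aff ·: gg
G/III-3 ? II-2×II-1: Gg|gg
G/IV-1 aff III-1×III-2: gg
⇒ G over [I-1,I-2,II-1,II-2,III-1,III-2,III-3,IV-1]: 3 consistent
H/I-1 un ·: HH|Hh
H/I-2 un ·: HH|Hh
H/II-1 un I-1×I-2: HH|Hh
H/II-2 un ·: HH|Hh
H/III-1 ? II-2×II-1: HH|Hh
H/III-2 aff ·: hh
H/III-3 ? II-2×II-1: HH|Hh|hh
H/IV-1 un III-1×III-2: Hh
⇒ H over [I-1,I-2,II-1,II-2,III-1,III-2,III-3,IV-1]: 50 consistent
L/I-1 aff ·: ll
L/I-2 un ·: LL|Ll
L/II-1 ? I-1×I-2: Ll|ll
L/II-2 un ·: LL|Ll
L/III-1 un II-2×II-1: LL|Ll
L/III-2 un ·: LL|Ll
L/III-3 un II-2×II-1: LL|Ll
L/IV-1 un III-1×III-2: LL|Ll
⇒ L over [I-1,I-2,II-1,II-2,III-1,III-2,III-3,IV-1]: 64 consistent

III-1 ∈ {Gg HH LL, Gg HH Ll, Gg Hh LL, Gg Hh Ll}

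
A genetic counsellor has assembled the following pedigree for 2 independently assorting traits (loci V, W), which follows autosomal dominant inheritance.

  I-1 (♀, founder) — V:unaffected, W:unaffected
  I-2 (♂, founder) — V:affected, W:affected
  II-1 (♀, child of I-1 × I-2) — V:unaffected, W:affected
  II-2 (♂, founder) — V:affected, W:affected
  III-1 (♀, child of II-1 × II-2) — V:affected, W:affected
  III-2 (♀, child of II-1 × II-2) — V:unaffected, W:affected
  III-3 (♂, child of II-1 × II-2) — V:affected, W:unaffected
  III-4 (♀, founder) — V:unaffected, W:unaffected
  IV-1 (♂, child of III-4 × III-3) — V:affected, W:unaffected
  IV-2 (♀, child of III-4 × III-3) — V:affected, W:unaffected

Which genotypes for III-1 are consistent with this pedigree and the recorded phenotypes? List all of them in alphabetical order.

V/I-1 un ·: vv
V/I-2 aff ·: Vv
V/II-1 un I-1×I-2: vv
V/II-2 aff ·: Vv
V/III-1 aff II-1×II-2: Vv
V/III-2 un II-1×II-2: vv
V/III-3 aff II-1×II-2: Vv
V/III-4 un ·: vv
V/IV-1 aff III-4×III-3: Vv
V/IV-2 aff III-4×III-3: Vv
⇒ V over [I-1,I-2,II-1,II-2,III-1,III-2,III-3,III-4,IV-1,IV-2]: 1 consistent
W/I-1 un ·: ww
W/I-2 aff ·: Ww|WW
W/II-1 aff I-1×I-2: Ww
W/II-2 aff ·: Ww
W/III-1 aff II-1×II-2: Ww|WW
W/III-2 aff II-1×II-2: Ww|WW
W/III-3 un II-1×II-2: ww
W/III-4 un ·: ww
W/IV-1 un III-4×III-3: ww
W/IV-2 un III-4×III-3: ww
⇒ W over [I-1,I-2,II-1,II-2,III-1,III-2,III-3,III-4,IV-1,IV-2]: 8 consistent

III-1 ∈ {Vv WW, Vv Ww}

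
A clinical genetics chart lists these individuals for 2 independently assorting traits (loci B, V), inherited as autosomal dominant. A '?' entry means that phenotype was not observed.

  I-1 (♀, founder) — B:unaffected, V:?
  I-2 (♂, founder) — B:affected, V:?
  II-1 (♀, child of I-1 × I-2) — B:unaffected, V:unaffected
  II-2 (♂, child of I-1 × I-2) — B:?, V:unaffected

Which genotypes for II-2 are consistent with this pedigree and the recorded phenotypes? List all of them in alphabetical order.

B/I-1 un ·: bb
B/I-2 aff ·: Bb
B/II-1 un I-1×I-2: bb
B/II-2 ? I-1×I-2: bb|Bb
⇒ B over [I-1,I-2,II-1,II-2]: 2 consistent
V/I-1 ? ·: vv|Vv
V/I-2 ? ·: vv|Vv
V/II-1 un I-1×I-2: vv
V/II-2 un I-1×I-2: vv
⇒ V over [I-1,I-2,II-1,II-2]: 4 consistent

II-2 ∈ {Bb vv, bb vv}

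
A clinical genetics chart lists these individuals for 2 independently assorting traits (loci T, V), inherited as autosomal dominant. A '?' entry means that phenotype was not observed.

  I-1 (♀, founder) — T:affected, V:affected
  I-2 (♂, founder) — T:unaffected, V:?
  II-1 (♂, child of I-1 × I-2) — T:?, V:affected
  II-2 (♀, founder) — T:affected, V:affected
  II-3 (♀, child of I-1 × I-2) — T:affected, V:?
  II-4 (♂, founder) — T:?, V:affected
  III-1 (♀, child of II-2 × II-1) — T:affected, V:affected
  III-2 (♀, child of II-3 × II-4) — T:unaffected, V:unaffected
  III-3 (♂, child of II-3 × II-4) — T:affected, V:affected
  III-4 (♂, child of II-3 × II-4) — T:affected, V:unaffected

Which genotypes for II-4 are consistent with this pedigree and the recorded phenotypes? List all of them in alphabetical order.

II-4 ∈ {Tt Vv, tt Vv}

T/I-1 aff ·: Tt|TT
T/I-2 un ·: tt
T/II-1 ? I-1×I-2: tt|Tt
T/II-2 aff ·: Tt|TT
T/II-3 aff I-1×I-2: Tt
T/II-4 ? ·: tt|Tt
T/III-1 aff II-2×II-1: Tt|TT
T/III-2 un II-3×II-4: tt
T/III-3 aff II-3×II-4: Tt|TT
T/III-4 aff II-3×II-4: Tt|TT
⇒ T over [I-1,I-2,II-1,II-2,II-3,II-4,III-1,III-2,III-3,III-4]: 50 consistent
V/I-1 aff ·: Vv|VV
V/I-2 ? ·: vv|Vv|VV
V/II-1 aff I-1×I-2: Vv|VV
V/II-2 aff ·: Vv|VV
V/II-3 ? I-1×I-2: vv|Vv
V/II-4 aff ·: Vv
V/III-1 aff II-2×II-1: Vv|VV
V/III-2 un II-3×II-4: vv
V/III-3 aff II-3×II-4: Vv|VV
V/III-4 un II-3×II-4: vv
⇒ V over [I-1,I-2,II-1,II-2,II-3,II-4,III-1,III-2,III-3,III-4]: 69 consistent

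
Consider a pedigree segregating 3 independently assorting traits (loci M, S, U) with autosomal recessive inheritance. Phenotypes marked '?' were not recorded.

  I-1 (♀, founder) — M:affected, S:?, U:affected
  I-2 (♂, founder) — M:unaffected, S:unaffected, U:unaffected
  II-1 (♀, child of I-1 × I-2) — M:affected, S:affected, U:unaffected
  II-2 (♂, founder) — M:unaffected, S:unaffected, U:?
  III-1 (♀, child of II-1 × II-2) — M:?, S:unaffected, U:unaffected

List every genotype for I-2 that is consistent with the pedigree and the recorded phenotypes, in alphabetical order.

M/I-1 aff ·: mm
M/I-2 un ·: Mm
M/II-1 aff I-1×I-2: mm
M/II-2 un ·: MM|Mm
M/III-1 ? II-1×II-2: Mm|mm
⇒ M over [I-1,I-2,II-1,II-2,III-1]: 3 consistent
S/I-1 ? ·: Ss|ss
S/I-2 un ·: Ss
S/II-1 aff I-1×I-2: ss
S/II-2 un ·: SS|Ss
S/III-1 un II-1×II-2: Ss
⇒ S over [I-1,I-2,II-1,II-2,III-1]: 4 consistent
U/I-1 aff ·: uu
U/I-2 un ·: UU|Uu
U/II-1 un I-1×I-2: Uu
U/II-2 ? ·: UU|Uu|uu
U/III-1 un II-1×II-2: UU|Uu
⇒ U over [I-1,I-2,II-1,II-2,III-1]: 10 consistent

I-2 ∈ {Mm Ss UU, Mm Ss Uu}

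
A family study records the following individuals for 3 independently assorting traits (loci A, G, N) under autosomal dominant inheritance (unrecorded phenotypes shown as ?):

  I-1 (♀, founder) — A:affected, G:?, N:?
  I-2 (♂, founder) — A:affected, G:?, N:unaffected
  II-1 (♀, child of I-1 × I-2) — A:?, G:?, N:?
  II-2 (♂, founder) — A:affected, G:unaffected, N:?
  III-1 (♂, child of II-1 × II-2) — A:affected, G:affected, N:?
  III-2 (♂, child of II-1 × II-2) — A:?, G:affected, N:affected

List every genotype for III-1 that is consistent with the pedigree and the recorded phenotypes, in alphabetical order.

A/I-1 aff ·: Aa|AA
A/I-2 aff ·: Aa|AA
A/II-1 ? I-1×I-2: aa|Aa|AA
A/II-2 aff ·: Aa|AA
A/III-1 aff II-1×II-2: Aa|AA
A/III-2 ? II-1×II-2: aa|Aa|AA
⇒ A over [I-1,I-2,II-1,II-2,III-1,III-2]: 53 consistent
G/I-1 ? ·: gg|Gg|GG
G/I-2 ? ·: gg|Gg|GG
G/II-1 ? I-1×I-2: Gg|GG
G/II-2 un ·: gg
G/III-1 aff II-1×II-2: Gg
G/III-2 aff II-1×II-2: Gg
⇒ G over [I-1,I-2,II-1,II-2,III-1,III-2]: 11 consistent
N/I-1 ? ·: nn|Nn|NN
N/I-2 un ·: nn
N/II-1 ? I-1×I-2: nn|Nn
N/II-2 ? ·: nn|Nn|NN
N/III-1 ? II-1×II-2: nn|Nn|NN
N/III-2 aff II-1×II-2: Nn|NN
⇒ N over [I-1,I-2,II-1,II-2,III-1,III-2]: 30 consistent

III-1 ∈ {AA Gg NN, AA Gg Nn, AA Gg nn, Aa Gg NN, Aa Gg Nn, Aa Gg nn}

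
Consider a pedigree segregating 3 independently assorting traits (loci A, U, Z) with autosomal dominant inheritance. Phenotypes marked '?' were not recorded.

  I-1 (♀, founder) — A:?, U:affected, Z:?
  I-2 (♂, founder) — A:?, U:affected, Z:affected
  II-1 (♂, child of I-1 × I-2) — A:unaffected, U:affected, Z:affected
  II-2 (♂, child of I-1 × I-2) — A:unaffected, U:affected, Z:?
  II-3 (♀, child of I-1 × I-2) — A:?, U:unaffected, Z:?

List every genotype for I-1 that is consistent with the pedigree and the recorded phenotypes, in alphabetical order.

I-1 ∈ {Aa Uu ZZ, Aa Uu Zz, Aa Uu zz, aa Uu ZZ, aa Uu Zz, aa Uu zz}

A/I-1 ? ·: aa|Aa
A/I-2 ? ·: aa|Aa
A/II-1 un I-1×I-2: aa
A/II-2 un I-1×I-2: aa
A/II-3 ? I-1×I-2: aa|Aa|AA
⇒ A over [I-1,I-2,II-1,II-2,II-3]: 8 consistent
U/I-1 aff ·: Uu
U/I-2 aff ·: Uu
U/II-1 aff I-1×I-2: Uu|UU
U/II-2 aff I-1×I-2: Uu|UU
U/II-3 un I-1×I-2: uu
⇒ U over [I-1,I-2,II-1,II-2,II-3]: 4 consistent
Z/I-1 ? ·: zz|Zz|ZZ
Z/I-2 aff ·: Zz|ZZ
Z/II-1 aff I-1×I-2: Zz|ZZ
Z/II-2 ? I-1×I-2: zz|Zz|ZZ
Z/II-3 ? I-1×I-2: zz|Zz|ZZ
⇒ Z over [I-1,I-2,II-1,II-2,II-3]: 40 consistent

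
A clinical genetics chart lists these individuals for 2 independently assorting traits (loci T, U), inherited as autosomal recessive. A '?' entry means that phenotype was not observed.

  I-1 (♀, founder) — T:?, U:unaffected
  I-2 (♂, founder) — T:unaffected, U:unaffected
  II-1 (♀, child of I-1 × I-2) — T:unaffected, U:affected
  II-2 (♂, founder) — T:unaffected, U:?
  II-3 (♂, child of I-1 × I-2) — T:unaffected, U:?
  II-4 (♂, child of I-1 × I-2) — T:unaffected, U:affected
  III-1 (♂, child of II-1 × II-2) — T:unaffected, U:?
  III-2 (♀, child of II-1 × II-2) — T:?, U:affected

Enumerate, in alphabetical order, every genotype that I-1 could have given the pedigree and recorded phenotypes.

T/I-1 ? ·: TT|Tt|tt
T/I-2 un ·: TT|Tt
T/II-1 un I-1×I-2: TT|Tt
T/II-2 un ·: TT|Tt
T/II-3 un I-1×I-2: TT|Tt
T/II-4 un I-1×I-2: TT|Tt
T/III-1 un II-1×II-2: TT|Tt
T/III-2 ? II-1×II-2: TT|Tt|tt
⇒ T over [I-1,I-2,II-1,II-2,II-3,II-4,III-1,III-2]: 205 consistent
U/I-1 un ·: Uu
U/I-2 un ·: Uu
U/II-1 aff I-1×I-2: uu
U/II-2 ? ·: Uu|uu
U/II-3 ? I-1×I-2: UU|Uu|uu
U/II-4 aff I-1×I-2: uu
U/III-1 ? II-1×II-2: Uu|uu
U/III-2 aff II-1×II-2: uu
⇒ U over [I-1,I-2,II-1,II-2,II-3,II-4,III-1,III-2]: 9 consistent

I-1 ∈ {TT Uu, Tt Uu, tt Uu}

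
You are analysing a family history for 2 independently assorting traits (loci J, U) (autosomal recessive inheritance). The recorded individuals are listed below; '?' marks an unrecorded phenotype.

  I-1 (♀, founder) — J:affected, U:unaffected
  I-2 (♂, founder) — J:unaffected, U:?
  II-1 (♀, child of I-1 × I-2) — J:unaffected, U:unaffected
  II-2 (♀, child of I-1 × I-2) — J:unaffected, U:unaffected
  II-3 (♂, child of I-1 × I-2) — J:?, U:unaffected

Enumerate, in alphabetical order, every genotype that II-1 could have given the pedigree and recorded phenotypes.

J/I-1 aff ·: jj
J/I-2 un ·: JJ|Jj
J/II-1 un I-1×I-2: Jj
J/II-2 un I-1×I-2: Jj
J/II-3 ? I-1×I-2: Jj|jj
⇒ J over [I-1,I-2,II-1,II-2,II-3]: 3 consistent
U/I-1 un ·: UU|Uu
U/I-2 ? ·: UU|Uu|uu
U/II-1 un I-1×I-2: UU|Uu
U/II-2 un I-1×I-2: UU|Uu
U/II-3 un I-1×I-2: UU|Uu
⇒ U over [I-1,I-2,II-1,II-2,II-3]: 27 consistent

II-1 ∈ {Jj UU, Jj Uu}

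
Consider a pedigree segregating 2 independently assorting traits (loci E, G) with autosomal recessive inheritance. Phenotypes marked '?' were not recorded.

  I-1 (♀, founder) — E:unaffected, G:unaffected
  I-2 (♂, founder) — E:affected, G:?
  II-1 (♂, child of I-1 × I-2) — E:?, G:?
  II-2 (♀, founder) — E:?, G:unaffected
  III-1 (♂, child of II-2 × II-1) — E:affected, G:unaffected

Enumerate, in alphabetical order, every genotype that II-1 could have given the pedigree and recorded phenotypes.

II-1 ∈ {Ee GG, Ee Gg, Ee gg, ee GG, ee Gg, ee gg}

E/I-1 un ·: EE|Ee
E/I-2 aff ·: ee
E/II-1 ? I-1×I-2: Ee|ee
E/II-2 ? ·: Ee|ee
E/III-1 aff II-2×II-1: ee
⇒ E over [I-1,I-2,II-1,II-2,III-1]: 6 consistent
G/I-1 un ·: GG|Gg
G/I-2 ? ·: GG|Gg|gg
G/II-1 ? I-1×I-2: GG|Gg|gg
G/II-2 un ·: GG|Gg
G/III-1 un II-2×II-1: GG|Gg
⇒ G over [I-1,I-2,II-1,II-2,III-1]: 36 consistent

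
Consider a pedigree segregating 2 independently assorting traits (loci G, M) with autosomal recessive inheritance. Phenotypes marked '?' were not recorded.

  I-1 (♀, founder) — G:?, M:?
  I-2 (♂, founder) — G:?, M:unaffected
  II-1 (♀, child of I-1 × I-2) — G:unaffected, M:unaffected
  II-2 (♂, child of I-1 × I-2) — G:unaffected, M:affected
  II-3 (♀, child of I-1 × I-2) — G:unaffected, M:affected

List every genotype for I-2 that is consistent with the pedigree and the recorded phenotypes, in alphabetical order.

I-2 ∈ {GG Mm, Gg Mm, gg Mm}

G/I-1 ? ·: GG|Gg|gg
G/I-2 ? ·: GG|Gg|gg
G/II-1 un I-1×I-2: GG|Gg
G/II-2 un I-1×I-2: GG|Gg
G/II-3 un I-1×I-2: GG|Gg
⇒ G over [I-1,I-2,II-1,II-2,II-3]: 29 consistent
M/I-1 ? ·: Mm|mm
M/I-2 un ·: Mm
M/II-1 un I-1×I-2: MM|Mm
M/II-2 aff I-1×I-2: mm
M/II-3 aff I-1×I-2: mm
⇒ M over [I-1,I-2,II-1,II-2,II-3]: 3 consistent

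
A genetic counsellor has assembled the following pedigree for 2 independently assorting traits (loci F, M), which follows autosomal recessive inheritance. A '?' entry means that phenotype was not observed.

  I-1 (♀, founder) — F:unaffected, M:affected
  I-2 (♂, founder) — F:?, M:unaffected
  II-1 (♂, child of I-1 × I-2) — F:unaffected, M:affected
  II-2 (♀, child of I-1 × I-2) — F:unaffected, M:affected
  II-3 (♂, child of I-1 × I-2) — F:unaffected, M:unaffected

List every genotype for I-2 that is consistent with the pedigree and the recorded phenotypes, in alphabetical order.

F/I-1 un ·: FF|Ff
F/I-2 ? ·: FF|Ff|ff
F/II-1 un I-1×I-2: FF|Ff
F/II-2 un I-1×I-2: FF|Ff
F/II-3 un I-1×I-2: FF|Ff
⇒ F over [I-1,I-2,II-1,II-2,II-3]: 27 consistent
M/I-1 aff ·: mm
M/I-2 un ·: Mm
M/II-1 aff I-1×I-2: mm
M/II-2 aff I-1×I-2: mm
M/II-3 un I-1×I-2: Mm
⇒ M over [I-1,I-2,II-1,II-2,II-3]: 1 consistent

I-2 ∈ {FF Mm, Ff Mm, ff Mm}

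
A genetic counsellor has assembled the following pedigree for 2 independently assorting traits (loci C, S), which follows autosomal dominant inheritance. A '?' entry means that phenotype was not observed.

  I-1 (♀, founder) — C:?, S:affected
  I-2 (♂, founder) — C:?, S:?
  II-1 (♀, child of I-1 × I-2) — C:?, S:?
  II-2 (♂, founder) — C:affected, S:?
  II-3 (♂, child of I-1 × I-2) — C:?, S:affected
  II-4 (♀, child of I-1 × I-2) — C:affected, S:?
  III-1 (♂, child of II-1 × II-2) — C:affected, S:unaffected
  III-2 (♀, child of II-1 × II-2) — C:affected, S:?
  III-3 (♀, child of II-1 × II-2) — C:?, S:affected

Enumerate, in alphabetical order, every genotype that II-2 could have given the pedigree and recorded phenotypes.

C/I-1 ? ·: cc|Cc|CC
C/I-2 ? ·: cc|Cc|CC
C/II-1 ? I-1×I-2: cc|Cc|CC
C/II-2 aff ·: Cc|CC
C/II-3 ? I-1×I-2: cc|Cc|CC
C/II-4 aff I-1×I-2: Cc|CC
C/III-1 aff II-1×II-2: Cc|CC
C/III-2 aff II-1×II-2: Cc|CC
C/III-3 ? II-1×II-2: cc|Cc|CC
⇒ C over [I-1,I-2,II-1,II-2,II-3,II-4,III-1,III-2,III-3]: 565 consistent
S/I-1 aff ·: Ss|SS
S/I-2 ? ·: ss|Ss|SS
S/II-1 ? I-1×I-2: ss|Ss
S/II-2 ? ·: ss|Ss
S/II-3 aff I-1×I-2: Ss|SS
S/II-4 ? I-1×I-2: ss|Ss|SS
S/III-1 un II-1×II-2: ss
S/III-2 ? II-1×II-2: ss|Ss|SS
S/III-3 aff II-1×II-2: Ss|SS
⇒ S over [I-1,I-2,II-1,II-2,II-3,II-4,III-1,III-2,III-3]: 152 consistent

II-2 ∈ {CC Ss, CC ss, Cc Ss, Cc ss}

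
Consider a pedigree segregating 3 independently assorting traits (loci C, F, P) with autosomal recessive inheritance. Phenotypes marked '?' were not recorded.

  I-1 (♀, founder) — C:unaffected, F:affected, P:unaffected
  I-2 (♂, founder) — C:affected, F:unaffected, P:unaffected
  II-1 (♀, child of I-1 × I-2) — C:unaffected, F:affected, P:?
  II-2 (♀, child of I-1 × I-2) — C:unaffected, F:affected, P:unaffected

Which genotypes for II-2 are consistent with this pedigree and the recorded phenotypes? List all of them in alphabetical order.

II-2 ∈ {Cc ff PP, Cc ff Pp}

C/I-1 un ·: CC|Cc
C/I-2 aff ·: cc
C/II-1 un I-1×I-2: Cc
C/II-2 un I-1×I-2: Cc
⇒ C over [I-1,I-2,II-1,II-2]: 2 consistent
F/I-1 aff ·: ff
F/I-2 un ·: Ff
F/II-1 aff I-1×I-2: ff
F/II-2 aff I-1×I-2: ff
⇒ F over [I-1,I-2,II-1,II-2]: 1 consistent
P/I-1 un ·: PP|Pp
P/I-2 un ·: PP|Pp
P/II-1 ? I-1×I-2: PP|Pp|pp
P/II-2 un I-1×I-2: PP|Pp
⇒ P over [I-1,I-2,II-1,II-2]: 15 consistent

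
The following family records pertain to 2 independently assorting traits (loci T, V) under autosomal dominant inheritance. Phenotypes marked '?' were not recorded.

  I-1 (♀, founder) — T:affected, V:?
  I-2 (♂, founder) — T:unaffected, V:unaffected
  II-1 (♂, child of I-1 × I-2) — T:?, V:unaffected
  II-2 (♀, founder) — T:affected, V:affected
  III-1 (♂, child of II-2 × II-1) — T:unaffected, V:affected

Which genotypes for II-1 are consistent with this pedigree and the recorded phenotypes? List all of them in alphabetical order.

II-1 ∈ {Tt vv, tt vv}

T/I-1 aff ·: Tt|TT
T/I-2 un ·: tt
T/II-1 ? I-1×I-2: tt|Tt
T/II-2 aff ·: Tt
T/III-1 un II-2×II-1: tt
⇒ T over [I-1,I-2,II-1,II-2,III-1]: 3 consistent
V/I-1 ? ·: vv|Vv
V/I-2 un ·: vv
V/II-1 un I-1×I-2: vv
V/II-2 aff ·: Vv|VV
V/III-1 aff II-2×II-1: Vv
⇒ V over [I-1,I-2,II-1,II-2,III-1]: 4 consistent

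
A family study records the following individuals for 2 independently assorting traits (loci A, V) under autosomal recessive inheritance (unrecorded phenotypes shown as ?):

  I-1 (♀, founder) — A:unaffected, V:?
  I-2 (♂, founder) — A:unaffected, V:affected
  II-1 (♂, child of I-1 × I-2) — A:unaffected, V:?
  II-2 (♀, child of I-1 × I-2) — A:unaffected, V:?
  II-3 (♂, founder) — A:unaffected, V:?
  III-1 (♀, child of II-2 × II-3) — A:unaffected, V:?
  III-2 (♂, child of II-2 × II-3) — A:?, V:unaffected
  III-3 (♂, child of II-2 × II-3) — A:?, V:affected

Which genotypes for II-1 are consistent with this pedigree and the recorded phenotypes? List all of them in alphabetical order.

A/I-1 un ·: AA|Aa
A/I-2 un ·: AA|Aa
A/II-1 un I-1×I-2: AA|Aa
A/II-2 un I-1×I-2: AA|Aa
A/II-3 un ·: AA|Aa
A/III-1 un II-2×II-3: AA|Aa
A/III-2 ? II-2×II-3: AA|Aa|aa
A/III-3 ? II-2×II-3: AA|Aa|aa
⇒ A over [I-1,I-2,II-1,II-2,II-3,III-1,III-2,III-3]: 219 consistent
V/I-1 ? ·: VV|Vv|vv
V/I-2 aff ·: vv
V/II-1 ? I-1×I-2: Vv|vv
V/II-2 ? I-1×I-2: Vv|vv
V/II-3 ? ·: Vv|vv
V/III-1 ? II-2×II-3: VV|Vv|vv
V/III-2 un II-2×II-3: VV|Vv
V/III-3 aff II-2×II-3: vv
⇒ V over [I-1,I-2,II-1,II-2,II-3,III-1,III-2,III-3]: 30 consistent

II-1 ∈ {AA Vv, AA vv, Aa Vv, Aa vv}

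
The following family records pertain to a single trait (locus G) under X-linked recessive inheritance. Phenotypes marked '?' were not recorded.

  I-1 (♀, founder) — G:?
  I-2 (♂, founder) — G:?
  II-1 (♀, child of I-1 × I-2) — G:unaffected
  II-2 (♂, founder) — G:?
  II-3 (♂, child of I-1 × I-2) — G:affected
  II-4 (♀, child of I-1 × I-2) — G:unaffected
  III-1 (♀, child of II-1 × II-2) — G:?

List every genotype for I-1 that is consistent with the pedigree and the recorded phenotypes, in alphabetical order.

G/I-1 ? ·: X^GX^g|X^gX^g
G/I-2 ? ·: X^GY|X^gY
G/II-1 un I-1×I-2: X^GX^G|X^GX^g
G/II-2 ? ·: X^GY|X^gY
G/II-3 aff I-1×I-2: X^gY
G/II-4 un I-1×I-2: X^GX^G|X^GX^g
G/III-1 ? II-1×II-2: X^GX^G|X^GX^g|X^gX^g
⇒ G over [I-1,I-2,II-1,II-2,II-3,II-4,III-1]: 20 consistent

I-1 ∈ {X^GX^g, X^gX^g}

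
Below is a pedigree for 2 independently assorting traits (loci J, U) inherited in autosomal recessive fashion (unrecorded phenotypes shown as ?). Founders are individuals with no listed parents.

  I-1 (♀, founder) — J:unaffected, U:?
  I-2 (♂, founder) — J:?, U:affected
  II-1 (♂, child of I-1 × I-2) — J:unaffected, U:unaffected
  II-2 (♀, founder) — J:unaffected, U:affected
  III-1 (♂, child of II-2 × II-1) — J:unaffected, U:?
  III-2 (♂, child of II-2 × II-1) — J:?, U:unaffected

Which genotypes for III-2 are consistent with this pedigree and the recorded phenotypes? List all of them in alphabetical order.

J/I-1 un ·: JJ|Jj
J/I-2 ? ·: JJ|Jj|jj
J/II-1 un I-1×I-2: JJ|Jj
J/II-2 un ·: JJ|Jj
J/III-1 un II-2×II-1: JJ|Jj
J/III-2 ? II-2×II-1: JJ|Jj|jj
⇒ J over [I-1,I-2,II-1,II-2,III-1,III-2]: 70 consistent
U/I-1 ? ·: UU|Uu
U/I-2 aff ·: uu
U/II-1 un I-1×I-2: Uu
U/II-2 aff ·: uu
U/III-1 ? II-2×II-1: Uu|uu
U/III-2 un II-2×II-1: Uu
⇒ U over [I-1,I-2,II-1,II-2,III-1,III-2]: 4 consistent

III-2 ∈ {JJ Uu, Jj Uu, jj Uu}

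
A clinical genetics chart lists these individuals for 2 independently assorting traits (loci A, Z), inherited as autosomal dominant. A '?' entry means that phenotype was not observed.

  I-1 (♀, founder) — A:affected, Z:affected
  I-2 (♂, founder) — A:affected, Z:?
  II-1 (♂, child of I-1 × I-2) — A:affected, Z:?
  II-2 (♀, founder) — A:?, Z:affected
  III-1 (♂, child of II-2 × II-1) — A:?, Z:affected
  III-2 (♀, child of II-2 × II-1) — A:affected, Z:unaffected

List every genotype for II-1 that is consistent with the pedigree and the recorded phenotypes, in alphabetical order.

A/I-1 aff ·: Aa|AA
A/I-2 aff ·: Aa|AA
A/II-1 aff I-1×I-2: Aa|AA
A/II-2 ? ·: aa|Aa|AA
A/III-1 ? II-2×II-1: aa|Aa|AA
A/III-2 aff II-2×II-1: Aa|AA
⇒ A over [I-1,I-2,II-1,II-2,III-1,III-2]: 60 consistent
Z/I-1 aff ·: Zz|ZZ
Z/I-2 ? ·: zz|Zz|ZZ
Z/II-1 ? I-1×I-2: zz|Zz
Z/II-2 aff ·: Zz
Z/III-1 aff II-2×II-1: Zz|ZZ
Z/III-2 un II-2×II-1: zz
⇒ Z over [I-1,I-2,II-1,II-2,III-1,III-2]: 12 consistent

II-1 ∈ {AA Zz, AA zz, Aa Zz, Aa zz}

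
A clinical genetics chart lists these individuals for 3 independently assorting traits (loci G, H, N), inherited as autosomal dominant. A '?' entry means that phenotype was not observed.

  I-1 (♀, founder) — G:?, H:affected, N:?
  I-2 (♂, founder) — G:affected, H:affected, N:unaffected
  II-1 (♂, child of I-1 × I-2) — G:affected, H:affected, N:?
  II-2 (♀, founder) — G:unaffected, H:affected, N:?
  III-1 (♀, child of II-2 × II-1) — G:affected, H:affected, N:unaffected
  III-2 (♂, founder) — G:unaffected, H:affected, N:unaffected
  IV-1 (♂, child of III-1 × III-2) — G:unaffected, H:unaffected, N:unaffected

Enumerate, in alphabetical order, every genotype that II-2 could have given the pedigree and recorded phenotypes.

G/I-1 ? ·: gg|Gg|GG
G/I-2 aff ·: Gg|GG
G/II-1 aff I-1×I-2: Gg|GG
G/II-2 un ·: gg
G/III-1 aff II-2×II-1: Gg
G/III-2 un ·: gg
G/IV-1 un III-1×III-2: gg
⇒ G over [I-1,I-2,II-1,II-2,III-1,III-2,IV-1]: 9 consistent
H/I-1 aff ·: Hh|HH
H/I-2 aff ·: Hh|HH
H/II-1 aff I-1×I-2: Hh|HH
H/II-2 aff ·: Hh|HH
H/III-1 aff II-2×II-1: Hh
H/III-2 aff ·: Hh
H/IV-1 un III-1×III-2: hh
⇒ H over [I-1,I-2,II-1,II-2,III-1,III-2,IV-1]: 10 consistent
N/I-1 ? ·: nn|Nn|NN
N/I-2 un ·: nn
N/II-1 ? I-1×I-2: nn|Nn
N/II-2 ? ·: nn|Nn
N/III-1 un II-2×II-1: nn
N/III-2 un ·: nn
N/IV-1 un III-1×III-2: nn
⇒ N over [I-1,I-2,II-1,II-2,III-1,III-2,IV-1]: 8 consistent

II-2 ∈ {gg HH Nn, gg HH nn, gg Hh Nn, gg Hh nn}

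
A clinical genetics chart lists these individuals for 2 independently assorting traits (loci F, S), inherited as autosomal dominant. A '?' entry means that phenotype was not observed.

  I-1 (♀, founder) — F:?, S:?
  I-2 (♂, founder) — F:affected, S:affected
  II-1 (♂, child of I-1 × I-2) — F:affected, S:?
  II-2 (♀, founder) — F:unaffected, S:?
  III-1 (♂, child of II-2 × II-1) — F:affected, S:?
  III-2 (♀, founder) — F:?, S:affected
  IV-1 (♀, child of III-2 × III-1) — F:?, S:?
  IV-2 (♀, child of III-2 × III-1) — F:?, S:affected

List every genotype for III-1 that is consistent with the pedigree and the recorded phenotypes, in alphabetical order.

III-1 ∈ {Ff SS, Ff Ss, Ff ss}

F/I-1 ? ·: ff|Ff|FF
F/I-2 aff ·: Ff|FF
F/II-1 aff I-1×I-2: Ff|FF
F/II-2 un ·: ff
F/III-1 aff II-2×II-1: Ff
F/III-2 ? ·: ff|Ff|FF
F/IV-1 ? III-2×III-1: ff|Ff|FF
F/IV-2 ? III-2×III-1: ff|Ff|FF
⇒ F over [I-1,I-2,II-1,II-2,III-1,III-2,IV-1,IV-2]: 153 consistent
S/I-1 ? ·: ss|Ss|SS
S/I-2 aff ·: Ss|SS
S/II-1 ? I-1×I-2: ss|Ss|SS
S/II-2 ? ·: ss|Ss|SS
S/III-1 ? II-2×II-1: ss|Ss|SS
S/III-2 aff ·: Ss|SS
S/IV-1 ? III-2×III-1: ss|Ss|SS
S/IV-2 aff III-2×III-1: Ss|SS
⇒ S over [I-1,I-2,II-1,II-2,III-1,III-2,IV-1,IV-2]: 402 consistent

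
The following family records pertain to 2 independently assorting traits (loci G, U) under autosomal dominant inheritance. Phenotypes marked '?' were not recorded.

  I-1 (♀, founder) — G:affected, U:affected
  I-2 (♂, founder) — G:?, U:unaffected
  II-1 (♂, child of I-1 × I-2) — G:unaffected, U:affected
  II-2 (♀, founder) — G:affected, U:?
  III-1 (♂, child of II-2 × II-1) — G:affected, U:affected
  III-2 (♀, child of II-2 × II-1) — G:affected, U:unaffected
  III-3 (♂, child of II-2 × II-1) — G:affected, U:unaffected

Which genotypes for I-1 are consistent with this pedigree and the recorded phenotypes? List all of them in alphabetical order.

I-1 ∈ {Gg UU, Gg Uu}

G/I-1 aff ·: Gg
G/I-2 ? ·: gg|Gg
G/II-1 un I-1×I-2: gg
G/II-2 aff ·: Gg|GG
G/III-1 aff II-2×II-1: Gg
G/III-2 aff II-2×II-1: Gg
G/III-3 aff II-2×II-1: Gg
⇒ G over [I-1,I-2,II-1,II-2,III-1,III-2,III-3]: 4 consistent
U/I-1 aff ·: Uu|UU
U/I-2 un ·: uu
U/II-1 aff I-1×I-2: Uu
U/II-2 ? ·: uu|Uu
U/III-1 aff II-2×II-1: Uu|UU
U/III-2 un II-2×II-1: uu
U/III-3 un II-2×II-1: uu
⇒ U over [I-1,I-2,II-1,II-2,III-1,III-2,III-3]: 6 consistent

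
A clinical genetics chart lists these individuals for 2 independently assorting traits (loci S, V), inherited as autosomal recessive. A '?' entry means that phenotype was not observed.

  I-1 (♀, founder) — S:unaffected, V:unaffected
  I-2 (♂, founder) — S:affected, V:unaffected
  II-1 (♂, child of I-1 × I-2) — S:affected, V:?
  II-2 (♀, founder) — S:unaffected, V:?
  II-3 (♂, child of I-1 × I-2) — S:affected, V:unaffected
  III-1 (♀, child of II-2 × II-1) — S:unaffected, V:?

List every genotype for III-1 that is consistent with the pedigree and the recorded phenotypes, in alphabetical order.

S/I-1 un ·: Ss
S/I-2 aff ·: ss
S/II-1 aff I-1×I-2: ss
S/II-2 un ·: SS|Ss
S/II-3 aff I-1×I-2: ss
S/III-1 un II-2×II-1: Ss
⇒ S over [I-1,I-2,II-1,II-2,II-3,III-1]: 2 consistent
V/I-1 un ·: VV|Vv
V/I-2 un ·: VV|Vv
V/II-1 ? I-1×I-2: VV|Vv|vv
V/II-2 ? ·: VV|Vv|vv
V/II-3 un I-1×I-2: VV|Vv
V/III-1 ? II-2×II-1: VV|Vv|vv
⇒ V over [I-1,I-2,II-1,II-2,II-3,III-1]: 78 consistent

III-1 ∈ {Ss VV, Ss Vv, Ss vv}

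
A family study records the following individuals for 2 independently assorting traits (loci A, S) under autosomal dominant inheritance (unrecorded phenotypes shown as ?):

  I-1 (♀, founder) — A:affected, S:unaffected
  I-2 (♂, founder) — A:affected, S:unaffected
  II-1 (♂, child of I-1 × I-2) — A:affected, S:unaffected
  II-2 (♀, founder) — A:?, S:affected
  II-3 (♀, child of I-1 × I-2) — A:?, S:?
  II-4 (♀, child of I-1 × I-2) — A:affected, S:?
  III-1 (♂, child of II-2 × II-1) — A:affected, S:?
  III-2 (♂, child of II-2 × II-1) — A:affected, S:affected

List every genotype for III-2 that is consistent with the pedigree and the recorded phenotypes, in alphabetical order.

A/I-1 aff ·: Aa|AA
A/I-2 aff ·: Aa|AA
A/II-1 aff I-1×I-2: Aa|AA
A/II-2 ? ·: aa|Aa|AA
A/II-3 ? I-1×I-2: aa|Aa|AA
A/II-4 aff I-1×I-2: Aa|AA
A/III-1 aff II-2×II-1: Aa|AA
A/III-2 aff II-2×II-1: Aa|AA
⇒ A over [I-1,I-2,II-1,II-2,II-3,II-4,III-1,III-2]: 216 consistent
S/I-1 un ·: ss
S/I-2 un ·: ss
S/II-1 un I-1×I-2: ss
S/II-2 aff ·: Ss|SS
S/II-3 ? I-1×I-2: ss
S/II-4 ? I-1×I-2: ss
S/III-1 ? II-2×II-1: ss|Ss
S/III-2 aff II-2×II-1: Ss
⇒ S over [I-1,I-2,II-1,II-2,II-3,II-4,III-1,III-2]: 3 consistent

III-2 ∈ {AA Ss, Aa Ss}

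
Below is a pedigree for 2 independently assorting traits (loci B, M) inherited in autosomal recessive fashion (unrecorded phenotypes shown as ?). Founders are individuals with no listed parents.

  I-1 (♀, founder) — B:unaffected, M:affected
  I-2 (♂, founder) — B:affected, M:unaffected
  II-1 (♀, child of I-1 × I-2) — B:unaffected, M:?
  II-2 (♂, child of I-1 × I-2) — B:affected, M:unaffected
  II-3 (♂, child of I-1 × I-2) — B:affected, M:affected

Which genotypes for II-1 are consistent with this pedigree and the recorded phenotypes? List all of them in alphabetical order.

II-1 ∈ {Bb Mm, Bb mm}

B/I-1 un ·: Bb
B/I-2 aff ·: bb
B/II-1 un I-1×I-2: Bb
B/II-2 aff I-1×I-2: bb
B/II-3 aff I-1×I-2: bb
⇒ B over [I-1,I-2,II-1,II-2,II-3]: 1 consistent
M/I-1 aff ·: mm
M/I-2 un ·: Mm
M/II-1 ? I-1×I-2: Mm|mm
M/II-2 un I-1×I-2: Mm
M/II-3 aff I-1×I-2: mm
⇒ M over [I-1,I-2,II-1,II-2,II-3]: 2 consistent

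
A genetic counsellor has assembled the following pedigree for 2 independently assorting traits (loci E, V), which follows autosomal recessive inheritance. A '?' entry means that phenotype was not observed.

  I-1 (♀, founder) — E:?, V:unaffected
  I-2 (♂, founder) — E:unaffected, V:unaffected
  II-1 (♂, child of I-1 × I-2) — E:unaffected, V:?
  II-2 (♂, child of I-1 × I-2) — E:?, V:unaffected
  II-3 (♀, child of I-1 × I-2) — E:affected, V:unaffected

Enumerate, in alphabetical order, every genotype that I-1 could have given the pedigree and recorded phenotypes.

E/I-1 ? ·: Ee|ee
E/I-2 un ·: Ee
E/II-1 un I-1×I-2: EE|Ee
E/II-2 ? I-1×I-2: EE|Ee|ee
E/II-3 aff I-1×I-2: ee
⇒ E over [I-1,I-2,II-1,II-2,II-3]: 8 consistent
V/I-1 un ·: VV|Vv
V/I-2 un ·: VV|Vv
V/II-1 ? I-1×I-2: VV|Vv|vv
V/II-2 un I-1×I-2: VV|Vv
V/II-3 un I-1×I-2: VV|Vv
⇒ V over [I-1,I-2,II-1,II-2,II-3]: 29 consistent

I-1 ∈ {Ee VV, Ee Vv, ee VV, ee Vv}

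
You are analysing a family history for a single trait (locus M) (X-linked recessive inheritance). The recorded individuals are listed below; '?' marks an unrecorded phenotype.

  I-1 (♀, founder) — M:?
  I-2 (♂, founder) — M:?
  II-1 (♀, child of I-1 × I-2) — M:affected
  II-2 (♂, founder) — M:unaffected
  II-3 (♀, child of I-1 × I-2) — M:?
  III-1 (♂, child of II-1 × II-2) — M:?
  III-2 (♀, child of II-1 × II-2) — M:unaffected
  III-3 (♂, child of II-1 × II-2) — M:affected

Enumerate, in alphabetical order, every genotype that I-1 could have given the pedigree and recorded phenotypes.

I-1 ∈ {X^MX^m, X^mX^m}

M/I-1 ? ·: X^MX^m|X^mX^m
M/I-2 ? ·: X^mY
M/II-1 aff I-1×I-2: X^mX^m
M/II-2 un ·: X^MY
M/II-3 ? I-1×I-2: X^MX^m|X^mX^m
M/III-1 ? II-1×II-2: X^mY
M/III-2 un II-1×II-2: X^MX^m
M/III-3 aff II-1×II-2: X^mY
⇒ M over [I-1,I-2,II-1,II-2,II-3,III-1,III-2,III-3]: 3 consistent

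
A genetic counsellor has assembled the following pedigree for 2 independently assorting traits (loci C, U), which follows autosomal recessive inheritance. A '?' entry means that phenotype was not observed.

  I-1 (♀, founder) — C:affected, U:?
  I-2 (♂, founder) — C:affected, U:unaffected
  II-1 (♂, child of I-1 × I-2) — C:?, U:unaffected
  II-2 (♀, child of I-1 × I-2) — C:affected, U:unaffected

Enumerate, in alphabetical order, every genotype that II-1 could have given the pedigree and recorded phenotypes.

II-1 ∈ {cc UU, cc Uu}

C/I-1 aff ·: cc
C/I-2 aff ·: cc
C/II-1 ? I-1×I-2: cc
C/II-2 aff I-1×I-2: cc
⇒ C over [I-1,I-2,II-1,II-2]: 1 consistent
U/I-1 ? ·: UU|Uu|uu
U/I-2 un ·: UU|Uu
U/II-1 un I-1×I-2: UU|Uu
U/II-2 un I-1×I-2: UU|Uu
⇒ U over [I-1,I-2,II-1,II-2]: 15 consistent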